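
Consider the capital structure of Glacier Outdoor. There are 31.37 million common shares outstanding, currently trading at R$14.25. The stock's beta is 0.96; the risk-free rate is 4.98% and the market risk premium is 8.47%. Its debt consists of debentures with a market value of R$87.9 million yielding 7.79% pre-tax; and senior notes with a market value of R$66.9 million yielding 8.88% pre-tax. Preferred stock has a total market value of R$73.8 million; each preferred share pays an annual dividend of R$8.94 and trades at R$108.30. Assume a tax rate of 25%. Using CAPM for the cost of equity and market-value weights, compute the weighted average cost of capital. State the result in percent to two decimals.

11.00%

Cost of equity via CAPM: Re = 4.98% + 0.96 × 8.47% = 13.1112%.
Cost of preferred: Rp = 8.94 / 108.3 = 8.2548%.
Market value of equity E = 14.25 × 31.37m = 447.0225m.
Total capital V = 447.0225 + 73.8 + 87.9 + 66.9 = 675.6225.
Equity: weight = 447.0225/675.6225 = 0.6616; cost = 13.1112%.
Preferred: weight = 73.8/675.6225 = 0.1092; cost = 8.2548%.
Debentures: weight = 87.9/675.6225 = 0.1301; after-tax cost = 7.79% × (1 − 25%) = 5.8425%.
Senior notes: weight = 66.9/675.6225 = 0.0990; after-tax cost = 8.88% × (1 − 25%) = 6.6600%.
WACC = 0.6616 × 13.1112% + 0.1092 × 8.2548% + 0.1301 × 5.8425% + 0.0990 × 6.6600% = 10.9963%.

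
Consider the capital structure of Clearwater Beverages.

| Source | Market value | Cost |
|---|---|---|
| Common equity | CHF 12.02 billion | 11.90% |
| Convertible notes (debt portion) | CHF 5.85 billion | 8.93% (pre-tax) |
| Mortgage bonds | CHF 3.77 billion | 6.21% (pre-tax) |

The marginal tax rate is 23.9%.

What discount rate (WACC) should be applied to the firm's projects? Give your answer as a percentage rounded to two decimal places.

9.27%

Total capital V = 12.02 + 5.85 + 3.77 = 21.64.
Equity: weight = 12.02/21.64 = 0.5555; cost = 11.9%.
Convertible notes (debt portion): weight = 5.85/21.64 = 0.2703; after-tax cost = 8.93% × (1 − 23.9%) = 6.7957%.
Mortgage bonds: weight = 3.77/21.64 = 0.1742; after-tax cost = 6.21% × (1 − 23.9%) = 4.7258%.
WACC = 0.5555 × 11.9000% + 0.2703 × 6.7957% + 0.1742 × 4.7258% = 9.2703%.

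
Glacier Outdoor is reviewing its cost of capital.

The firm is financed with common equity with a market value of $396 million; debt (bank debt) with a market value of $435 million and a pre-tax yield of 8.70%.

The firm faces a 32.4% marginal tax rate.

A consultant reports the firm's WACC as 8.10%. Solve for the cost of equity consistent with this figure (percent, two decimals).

10.54%

Total capital V = 396 + 435 = 831.
Equity weight = 396/831 = 0.4765.
Bank debt weight = 435/831 = 0.5235.
Debt contribution = 0.5235 × 8.7% × (1 − 32.4%) = 3.0786%.
Required equity contribution = 8.1% − 3.0786% = 5.0214%.
Re = 5.0214% / 0.4765 = 10.5373%.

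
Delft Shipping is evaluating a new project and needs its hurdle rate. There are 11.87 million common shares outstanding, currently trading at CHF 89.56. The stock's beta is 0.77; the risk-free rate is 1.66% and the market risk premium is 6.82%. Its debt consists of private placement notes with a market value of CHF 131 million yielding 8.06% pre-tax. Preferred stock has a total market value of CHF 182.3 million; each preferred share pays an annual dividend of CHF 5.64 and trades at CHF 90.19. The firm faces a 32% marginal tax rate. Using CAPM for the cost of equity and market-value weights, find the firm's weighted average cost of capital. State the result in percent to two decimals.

6.69%

Cost of equity via CAPM: Re = 1.66% + 0.77 × 6.82% = 6.9114%.
Cost of preferred: Rp = 5.64 / 90.19 = 6.2535%.
Market value of equity E = 89.56 × 11.87m = 1063.0772m.
Total capital V = 1063.0772 + 182.3 + 131 = 1376.3772.
Equity: weight = 1063.0772/1376.3772 = 0.7724; cost = 6.9114%.
Preferred: weight = 182.3/1376.3772 = 0.1324; cost = 6.2535%.
Private placement notes: weight = 131/1376.3772 = 0.0952; after-tax cost = 8.06% × (1 − 32%) = 5.4808%.
WACC = 0.7724 × 6.9114% + 0.1324 × 6.2535% + 0.0952 × 5.4808% = 6.6881%.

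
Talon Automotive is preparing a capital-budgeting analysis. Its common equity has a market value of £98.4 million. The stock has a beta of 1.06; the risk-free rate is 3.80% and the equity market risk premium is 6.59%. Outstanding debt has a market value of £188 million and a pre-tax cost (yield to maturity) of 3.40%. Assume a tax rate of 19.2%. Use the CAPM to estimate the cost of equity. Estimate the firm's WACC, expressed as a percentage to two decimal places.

Cost of equity via CAPM: Re = 3.8% + 1.06 × 6.59% = 10.7854%.
Total capital V = 98.4 + 188 = 286.4.
Equity: weight = 98.4/286.4 = 0.3436; cost = 10.7854%.
Debt: weight = 188/286.4 = 0.6564; after-tax cost = 3.4% × (1 − 19.2%) = 2.7472%.
WACC = 0.3436 × 10.7854% + 0.6564 × 2.7472% = 5.5089%.

5.51%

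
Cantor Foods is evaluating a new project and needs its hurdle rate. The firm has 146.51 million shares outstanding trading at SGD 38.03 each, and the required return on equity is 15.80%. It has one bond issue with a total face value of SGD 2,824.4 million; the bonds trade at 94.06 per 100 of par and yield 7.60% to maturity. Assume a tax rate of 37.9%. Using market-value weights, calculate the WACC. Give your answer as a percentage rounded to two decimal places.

Market value of equity E = 38.03 × 146.51m = 5571.7753m. Market value of debt D = 2824.4m × 94.06/100 = 2656.63064m.
Total capital V = 5571.7753 + 2656.63064 = 8228.40594.
Equity: weight = 5571.7753/8228.40594 = 0.6771; cost = 15.8%.
Bonds outstanding: weight = 2656.63064/8228.40594 = 0.3229; after-tax cost = 7.6% × (1 − 37.9%) = 4.7196%.
WACC = 0.6771 × 15.8000% + 0.3229 × 4.7196% = 12.2226%.

12.22%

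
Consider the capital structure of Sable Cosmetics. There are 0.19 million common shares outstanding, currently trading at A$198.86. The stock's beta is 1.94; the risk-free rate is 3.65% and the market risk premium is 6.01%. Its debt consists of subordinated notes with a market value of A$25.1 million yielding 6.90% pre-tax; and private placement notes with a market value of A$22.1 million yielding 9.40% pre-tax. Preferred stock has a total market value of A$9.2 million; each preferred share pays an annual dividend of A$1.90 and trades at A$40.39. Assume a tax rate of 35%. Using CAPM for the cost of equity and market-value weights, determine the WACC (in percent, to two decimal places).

9.23%

Cost of equity via CAPM: Re = 3.65% + 1.94 × 6.01% = 15.3094%.
Cost of preferred: Rp = 1.9 / 40.39 = 4.7041%.
Market value of equity E = 198.86 × 0.19m = 37.7834m.
Total capital V = 37.7834 + 9.2 + 25.1 + 22.1 = 94.1834.
Equity: weight = 37.7834/94.1834 = 0.4012; cost = 15.3094%.
Preferred: weight = 9.2/94.1834 = 0.0977; cost = 4.7041%.
Subordinated notes: weight = 25.1/94.1834 = 0.2665; after-tax cost = 6.9% × (1 − 35%) = 4.4850%.
Private placement notes: weight = 22.1/94.1834 = 0.2346; after-tax cost = 9.4% × (1 − 35%) = 6.1100%.
WACC = 0.4012 × 15.3094% + 0.0977 × 4.7041% + 0.2665 × 4.4850% + 0.2346 × 6.1100% = 9.2301%.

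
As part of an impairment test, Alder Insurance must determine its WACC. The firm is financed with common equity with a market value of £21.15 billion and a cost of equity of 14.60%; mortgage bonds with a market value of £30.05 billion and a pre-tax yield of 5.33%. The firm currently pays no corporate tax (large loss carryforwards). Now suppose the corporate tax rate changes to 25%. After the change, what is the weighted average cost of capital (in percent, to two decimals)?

After the change:
Total capital V = 21.15 + 30.05 = 51.2.
Equity: weight = 21.15/51.2 = 0.4131; cost = 14.6%.
Mortgage bonds: weight = 30.05/51.2 = 0.5869; after-tax cost = 5.33% × (1 − 25%) = 3.9975%.
WACC = 0.4131 × 14.6000% + 0.5869 × 3.9975% = 8.3772%.

8.38%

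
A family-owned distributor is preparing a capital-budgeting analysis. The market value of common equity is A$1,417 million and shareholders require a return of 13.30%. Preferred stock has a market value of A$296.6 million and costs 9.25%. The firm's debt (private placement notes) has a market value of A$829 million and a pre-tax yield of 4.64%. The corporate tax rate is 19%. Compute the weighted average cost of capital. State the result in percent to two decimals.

9.72%

Total capital V = 1417 + 296.6 + 829 = 2542.6.
Equity: weight = 1417/2542.6 = 0.5573; cost = 13.3%.
Preferred: weight = 296.6/2542.6 = 0.1167; cost = 9.25%.
Private placement notes: weight = 829/2542.6 = 0.3260; after-tax cost = 4.64% × (1 − 19%) = 3.7584%.
WACC = 0.5573 × 13.3000% + 0.1167 × 9.2500% + 0.3260 × 3.7584% = 9.7166%.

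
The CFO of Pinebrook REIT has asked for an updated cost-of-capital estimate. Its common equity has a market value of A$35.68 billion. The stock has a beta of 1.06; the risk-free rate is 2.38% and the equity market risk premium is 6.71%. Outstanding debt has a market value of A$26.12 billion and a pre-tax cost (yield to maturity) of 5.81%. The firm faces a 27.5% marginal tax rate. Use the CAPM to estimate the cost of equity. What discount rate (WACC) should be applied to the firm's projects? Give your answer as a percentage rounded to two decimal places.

Cost of equity via CAPM: Re = 2.38% + 1.06 × 6.71% = 9.4926%.
Total capital V = 35.68 + 26.12 = 61.8.
Equity: weight = 35.68/61.8 = 0.5773; cost = 9.4926%.
Debt: weight = 26.12/61.8 = 0.4227; after-tax cost = 5.81% × (1 − 27.5%) = 4.2122%.
WACC = 0.5773 × 9.4926% + 0.4227 × 4.2122% = 7.2608%.

7.26%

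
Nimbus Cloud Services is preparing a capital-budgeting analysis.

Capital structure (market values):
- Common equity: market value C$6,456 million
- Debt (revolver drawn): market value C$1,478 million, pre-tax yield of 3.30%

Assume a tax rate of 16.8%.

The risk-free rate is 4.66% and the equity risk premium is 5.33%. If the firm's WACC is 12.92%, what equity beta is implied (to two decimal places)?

1.99

Total capital V = 6456 + 1478 = 7934.
Equity weight = 6456/7934 = 0.8137.
Revolver drawn weight = 1478/7934 = 0.1863.
Debt contribution = 0.1863 × 3.3% × (1 − 16.8%) = 0.5115%.
Required equity contribution = 12.92% − 0.5115% = 12.4085%  ⇒  Re = 15.2493%.
CAPM: 15.2493% = 4.66% + β × 5.33%  ⇒  β = 1.9867.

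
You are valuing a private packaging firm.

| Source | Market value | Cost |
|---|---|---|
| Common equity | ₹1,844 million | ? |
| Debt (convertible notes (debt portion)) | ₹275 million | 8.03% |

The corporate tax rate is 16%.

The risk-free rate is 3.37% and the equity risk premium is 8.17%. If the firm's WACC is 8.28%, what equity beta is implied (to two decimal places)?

Total capital V = 1844 + 275 = 2119.
Equity weight = 1844/2119 = 0.8702.
Convertible notes (debt portion) weight = 275/2119 = 0.1298.
Debt contribution = 0.1298 × 8.03% × (1 − 16%) = 0.8754%.
Required equity contribution = 8.28% − 0.8754% = 7.4046%  ⇒  Re = 8.5089%.
CAPM: 8.5089% = 3.37% + β × 8.17%  ⇒  β = 0.6290.

0.63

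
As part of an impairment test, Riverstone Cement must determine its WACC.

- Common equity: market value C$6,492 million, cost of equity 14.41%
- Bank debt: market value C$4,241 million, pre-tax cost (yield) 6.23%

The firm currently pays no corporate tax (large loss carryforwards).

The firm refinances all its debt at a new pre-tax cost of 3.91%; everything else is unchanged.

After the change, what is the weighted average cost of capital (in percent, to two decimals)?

10.26%

After the change:
Total capital V = 6492 + 4241 = 10733.
Equity: weight = 6492/10733 = 0.6049; cost = 14.41%.
Bank debt: weight = 4241/10733 = 0.3951; after-tax cost = 3.91% × (1 − 0%) = 3.9100%.
WACC = 0.6049 × 14.4100% + 0.3951 × 3.9100% = 10.2611%.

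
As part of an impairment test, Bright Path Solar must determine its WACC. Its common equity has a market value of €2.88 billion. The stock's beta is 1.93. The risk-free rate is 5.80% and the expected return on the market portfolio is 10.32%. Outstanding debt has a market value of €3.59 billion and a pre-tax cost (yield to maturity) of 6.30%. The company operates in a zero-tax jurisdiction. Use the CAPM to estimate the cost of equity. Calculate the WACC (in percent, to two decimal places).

Market risk premium = 10.32% − 5.8% = 4.52%.
Cost of equity via CAPM: Re = 5.8% + 1.93 × 4.52% = 14.5236%.
Total capital V = 2.88 + 3.59 = 6.47.
Equity: weight = 2.88/6.47 = 0.4451; cost = 14.5236%.
Debt: weight = 3.59/6.47 = 0.5549; after-tax cost = 6.3% × (1 − 0%) = 6.3000%.
WACC = 0.4451 × 14.5236% + 0.5549 × 6.3000% = 9.9606%.

9.96%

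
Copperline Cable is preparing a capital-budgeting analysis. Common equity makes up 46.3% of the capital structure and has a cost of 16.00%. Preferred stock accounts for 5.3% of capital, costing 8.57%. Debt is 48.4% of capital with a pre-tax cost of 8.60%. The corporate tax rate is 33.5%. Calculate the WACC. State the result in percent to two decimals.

10.63%

After-tax cost of debt = 8.6% × (1 − 33.5%) = 5.7190%.
WACC = 0.463 × 16.0000% + 0.053 × 8.5700% + 0.484 × 5.7190% = 10.6302%.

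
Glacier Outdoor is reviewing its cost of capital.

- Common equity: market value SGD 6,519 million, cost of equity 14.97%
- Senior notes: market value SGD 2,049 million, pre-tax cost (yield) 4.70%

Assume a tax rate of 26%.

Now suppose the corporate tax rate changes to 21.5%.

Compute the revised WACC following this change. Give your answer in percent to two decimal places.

12.27%

After the change:
Total capital V = 6519 + 2049 = 8568.
Equity: weight = 6519/8568 = 0.7609; cost = 14.97%.
Senior notes: weight = 2049/8568 = 0.2391; after-tax cost = 4.7% × (1 − 21.5%) = 3.6895%.
WACC = 0.7609 × 14.9700% + 0.2391 × 3.6895% = 12.2723%.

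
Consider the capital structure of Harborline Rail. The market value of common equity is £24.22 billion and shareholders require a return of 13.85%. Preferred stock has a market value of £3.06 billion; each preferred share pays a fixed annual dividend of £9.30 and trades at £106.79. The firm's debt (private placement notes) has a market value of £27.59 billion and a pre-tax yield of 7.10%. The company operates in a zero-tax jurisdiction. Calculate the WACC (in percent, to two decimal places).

Cost of preferred: Rp = 9.3 / 106.79 = 8.7087%.
Total capital V = 24.22 + 3.06 + 27.59 = 54.87.
Equity: weight = 24.22/54.87 = 0.4414; cost = 13.85%.
Preferred: weight = 3.06/54.87 = 0.0558; cost = 8.7087%.
Private placement notes: weight = 27.59/54.87 = 0.5028; after-tax cost = 7.1% × (1 − 0%) = 7.1000%.
WACC = 0.4414 × 13.8500% + 0.0558 × 8.7087% + 0.5028 × 7.1000% = 10.1692%.

10.17%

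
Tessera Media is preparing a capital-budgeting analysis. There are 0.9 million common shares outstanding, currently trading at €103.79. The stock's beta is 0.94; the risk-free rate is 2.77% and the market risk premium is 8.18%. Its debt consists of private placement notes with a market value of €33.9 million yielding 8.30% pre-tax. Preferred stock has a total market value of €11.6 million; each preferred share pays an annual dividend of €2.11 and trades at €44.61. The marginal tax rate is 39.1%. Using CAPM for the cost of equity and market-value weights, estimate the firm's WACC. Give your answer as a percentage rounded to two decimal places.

8.66%

Cost of equity via CAPM: Re = 2.77% + 0.94 × 8.18% = 10.4592%.
Cost of preferred: Rp = 2.11 / 44.61 = 4.7299%.
Market value of equity E = 103.79 × 0.9m = 93.411m.
Total capital V = 93.411 + 11.6 + 33.9 = 138.911.
Equity: weight = 93.411/138.911 = 0.6725; cost = 10.4592%.
Preferred: weight = 11.6/138.911 = 0.0835; cost = 4.7299%.
Private placement notes: weight = 33.9/138.911 = 0.2440; after-tax cost = 8.3% × (1 − 39.1%) = 5.0547%.
WACC = 0.6725 × 10.4592% + 0.0835 × 4.7299% + 0.2440 × 5.0547% = 8.6618%.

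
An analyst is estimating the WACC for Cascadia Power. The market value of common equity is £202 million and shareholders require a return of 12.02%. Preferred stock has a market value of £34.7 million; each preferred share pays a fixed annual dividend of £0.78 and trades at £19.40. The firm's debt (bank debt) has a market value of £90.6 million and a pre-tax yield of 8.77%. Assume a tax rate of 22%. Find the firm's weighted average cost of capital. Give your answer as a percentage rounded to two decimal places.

Cost of preferred: Rp = 0.78 / 19.4 = 4.0206%.
Total capital V = 202 + 34.7 + 90.6 = 327.3.
Equity: weight = 202/327.3 = 0.6172; cost = 12.02%.
Preferred: weight = 34.7/327.3 = 0.1060; cost = 4.0206%.
Bank debt: weight = 90.6/327.3 = 0.2768; after-tax cost = 8.77% × (1 − 22%) = 6.8406%.
WACC = 0.6172 × 12.0200% + 0.1060 × 4.0206% + 0.2768 × 6.8406% = 9.7382%.

9.74%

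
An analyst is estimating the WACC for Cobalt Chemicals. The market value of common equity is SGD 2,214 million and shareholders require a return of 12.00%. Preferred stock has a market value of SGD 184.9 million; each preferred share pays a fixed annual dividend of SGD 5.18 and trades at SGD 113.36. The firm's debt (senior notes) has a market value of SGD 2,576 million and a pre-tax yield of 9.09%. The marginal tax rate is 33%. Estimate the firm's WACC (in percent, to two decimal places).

8.66%

Cost of preferred: Rp = 5.18 / 113.36 = 4.5695%.
Total capital V = 2214 + 184.9 + 2576 = 4974.9.
Equity: weight = 2214/4974.9 = 0.4450; cost = 12%.
Preferred: weight = 184.9/4974.9 = 0.0372; cost = 4.5695%.
Senior notes: weight = 2576/4974.9 = 0.5178; after-tax cost = 9.09% × (1 − 33%) = 6.0903%.
WACC = 0.4450 × 12.0000% + 0.0372 × 4.5695% + 0.5178 × 6.0903% = 8.6638%.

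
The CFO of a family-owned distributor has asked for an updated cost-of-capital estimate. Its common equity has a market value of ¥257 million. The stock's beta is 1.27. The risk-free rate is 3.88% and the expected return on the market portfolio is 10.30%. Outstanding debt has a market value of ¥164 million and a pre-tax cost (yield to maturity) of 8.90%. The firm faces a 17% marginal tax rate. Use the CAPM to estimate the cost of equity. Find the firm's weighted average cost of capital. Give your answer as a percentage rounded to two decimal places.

10.22%

Market risk premium = 10.3% − 3.88% = 6.42%.
Cost of equity via CAPM: Re = 3.88% + 1.27 × 6.42% = 12.0334%.
Total capital V = 257 + 164 = 421.
Equity: weight = 257/421 = 0.6105; cost = 12.0334%.
Debt: weight = 164/421 = 0.3895; after-tax cost = 8.9% × (1 − 17%) = 7.3870%.
WACC = 0.6105 × 12.0334% + 0.3895 × 7.3870% = 10.2234%.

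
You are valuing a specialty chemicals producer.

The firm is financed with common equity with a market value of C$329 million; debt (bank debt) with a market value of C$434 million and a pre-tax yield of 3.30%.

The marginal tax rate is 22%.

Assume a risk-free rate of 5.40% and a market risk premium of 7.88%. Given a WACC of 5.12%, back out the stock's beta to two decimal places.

Total capital V = 329 + 434 = 763.
Equity weight = 329/763 = 0.4312.
Bank debt weight = 434/763 = 0.5688.
Debt contribution = 0.5688 × 3.3% × (1 − 22%) = 1.4641%.
Required equity contribution = 5.12% − 1.4641% = 3.6559%  ⇒  Re = 8.4786%.
CAPM: 8.4786% = 5.4% + β × 7.88%  ⇒  β = 0.3907.

0.39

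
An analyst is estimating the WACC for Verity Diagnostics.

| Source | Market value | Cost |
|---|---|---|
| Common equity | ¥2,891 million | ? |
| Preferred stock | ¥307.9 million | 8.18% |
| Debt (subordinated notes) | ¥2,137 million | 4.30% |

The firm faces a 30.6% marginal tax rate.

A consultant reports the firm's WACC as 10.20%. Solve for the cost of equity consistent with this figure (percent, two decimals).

15.75%

Total capital V = 2891 + 307.9 + 2137 = 5335.9.
Equity weight = 2891/5335.9 = 0.5418.
Preferred weight = 307.9/5335.9 = 0.0577.
Subordinated notes weight = 2137/5335.9 = 0.4005.
Debt contribution = 0.4005 × 4.3% × (1 − 30.6%) = 1.1952%.
Preferred contribution = 0.0577 × 8.18% = 0.4720%.
Required equity contribution = 10.2% − 1.6672% = 8.5328%.
Re = 8.5328% / 0.5418 = 15.7490%.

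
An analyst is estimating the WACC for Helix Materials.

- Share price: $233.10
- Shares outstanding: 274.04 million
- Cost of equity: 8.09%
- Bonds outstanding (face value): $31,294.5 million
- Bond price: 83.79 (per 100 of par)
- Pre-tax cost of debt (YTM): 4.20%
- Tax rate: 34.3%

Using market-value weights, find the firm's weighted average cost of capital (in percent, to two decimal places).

Market value of equity E = 233.1 × 274.04m = 63878.724m. Market value of debt D = 31294.5m × 83.79/100 = 26221.66155m.
Total capital V = 63878.724 + 26221.66155 = 90100.38555.
Equity: weight = 63878.724/90100.38555 = 0.7090; cost = 8.09%.
Bonds outstanding: weight = 26221.66155/90100.38555 = 0.2910; after-tax cost = 4.2% × (1 − 34.3%) = 2.7594%.
WACC = 0.7090 × 8.0900% + 0.2910 × 2.7594% = 6.5387%.

6.54%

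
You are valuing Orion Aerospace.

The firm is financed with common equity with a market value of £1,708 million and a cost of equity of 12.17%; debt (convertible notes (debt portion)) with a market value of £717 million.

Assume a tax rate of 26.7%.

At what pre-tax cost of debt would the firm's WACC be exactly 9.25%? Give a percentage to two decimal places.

Total capital V = 1708 + 717 = 2425.
Equity weight = 1708/2425 = 0.7043.
Convertible notes (debt portion) weight = 717/2425 = 0.2957.
Equity contribution = 0.7043 × 12.17% = 8.5717%.
Remaining for debt = 9.25% − 8.5717% = 0.6783%.
Rd × (1 − 26.7%) × 0.2957 = 0.6783%  ⇒  Rd = 3.1298%.

3.13%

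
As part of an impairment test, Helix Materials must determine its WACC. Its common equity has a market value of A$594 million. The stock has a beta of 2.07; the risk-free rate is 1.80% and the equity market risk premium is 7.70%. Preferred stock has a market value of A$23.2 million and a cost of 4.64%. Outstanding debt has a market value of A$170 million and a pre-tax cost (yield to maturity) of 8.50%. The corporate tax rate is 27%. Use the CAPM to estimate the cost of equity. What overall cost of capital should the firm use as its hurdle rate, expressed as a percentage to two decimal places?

Cost of equity via CAPM: Re = 1.8% + 2.07 × 7.7% = 17.7390%.
Total capital V = 594 + 23.2 + 170 = 787.2.
Equity: weight = 594/787.2 = 0.7546; cost = 17.739%.
Preferred: weight = 23.2/787.2 = 0.0295; cost = 4.64%.
Debt: weight = 170/787.2 = 0.2160; after-tax cost = 8.5% × (1 − 27%) = 6.2050%.
WACC = 0.7546 × 17.7390% + 0.0295 × 4.6400% + 0.2160 × 6.2050% = 14.8621%.

14.86%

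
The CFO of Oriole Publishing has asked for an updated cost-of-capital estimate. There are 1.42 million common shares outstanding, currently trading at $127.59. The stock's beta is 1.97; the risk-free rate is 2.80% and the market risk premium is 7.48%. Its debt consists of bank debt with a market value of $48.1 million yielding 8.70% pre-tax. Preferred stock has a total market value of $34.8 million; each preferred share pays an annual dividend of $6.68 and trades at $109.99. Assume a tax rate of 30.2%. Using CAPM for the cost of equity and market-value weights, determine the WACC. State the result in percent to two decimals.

Cost of equity via CAPM: Re = 2.8% + 1.97 × 7.48% = 17.5356%.
Cost of preferred: Rp = 6.68 / 109.99 = 6.0733%.
Market value of equity E = 127.59 × 1.42m = 181.1778m.
Total capital V = 181.1778 + 34.8 + 48.1 = 264.0778.
Equity: weight = 181.1778/264.0778 = 0.6861; cost = 17.5356%.
Preferred: weight = 34.8/264.0778 = 0.1318; cost = 6.0733%.
Bank debt: weight = 48.1/264.0778 = 0.1821; after-tax cost = 8.7% × (1 − 30.2%) = 6.0726%.
WACC = 0.6861 × 17.5356% + 0.1318 × 6.0733% + 0.1821 × 6.0726% = 13.9372%.

13.94%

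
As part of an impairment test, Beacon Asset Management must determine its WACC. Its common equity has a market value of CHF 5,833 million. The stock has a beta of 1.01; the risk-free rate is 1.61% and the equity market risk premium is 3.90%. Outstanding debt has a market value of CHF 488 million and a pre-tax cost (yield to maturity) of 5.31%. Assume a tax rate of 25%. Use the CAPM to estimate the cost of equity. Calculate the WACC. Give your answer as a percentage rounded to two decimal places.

5.43%

Cost of equity via CAPM: Re = 1.61% + 1.01 × 3.9% = 5.5490%.
Total capital V = 5833 + 488 = 6321.
Equity: weight = 5833/6321 = 0.9228; cost = 5.549%.
Debt: weight = 488/6321 = 0.0772; after-tax cost = 5.31% × (1 − 25%) = 3.9825%.
WACC = 0.9228 × 5.5490% + 0.0772 × 3.9825% = 5.4281%.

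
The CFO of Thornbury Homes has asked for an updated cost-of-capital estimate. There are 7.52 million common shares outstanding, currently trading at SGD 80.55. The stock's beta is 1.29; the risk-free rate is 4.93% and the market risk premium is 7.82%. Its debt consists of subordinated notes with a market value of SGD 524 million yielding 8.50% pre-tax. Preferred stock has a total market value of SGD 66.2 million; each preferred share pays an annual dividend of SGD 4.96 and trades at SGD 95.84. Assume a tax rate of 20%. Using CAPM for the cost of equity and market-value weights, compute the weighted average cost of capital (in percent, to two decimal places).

Cost of equity via CAPM: Re = 4.93% + 1.29 × 7.82% = 15.0178%.
Cost of preferred: Rp = 4.96 / 95.84 = 5.1753%.
Market value of equity E = 80.55 × 7.52m = 605.736m.
Total capital V = 605.736 + 66.2 + 524 = 1195.936.
Equity: weight = 605.736/1195.936 = 0.5065; cost = 15.0178%.
Preferred: weight = 66.2/1195.936 = 0.0554; cost = 5.1753%.
Subordinated notes: weight = 524/1195.936 = 0.4382; after-tax cost = 8.5% × (1 − 20%) = 6.8000%.
WACC = 0.5065 × 15.0178% + 0.0554 × 5.1753% + 0.4382 × 6.8000% = 10.8723%.

10.87%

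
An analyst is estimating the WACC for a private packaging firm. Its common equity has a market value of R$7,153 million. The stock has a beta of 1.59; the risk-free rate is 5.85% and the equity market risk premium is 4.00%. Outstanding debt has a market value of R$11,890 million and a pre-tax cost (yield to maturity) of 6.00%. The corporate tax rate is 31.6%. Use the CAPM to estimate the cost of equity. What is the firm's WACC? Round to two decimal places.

7.15%

Cost of equity via CAPM: Re = 5.85% + 1.59 × 4.0% = 12.2100%.
Total capital V = 7153 + 11890 = 19043.
Equity: weight = 7153/19043 = 0.3756; cost = 12.21%.
Debt: weight = 11890/19043 = 0.6244; after-tax cost = 6% × (1 − 31.6%) = 4.1040%.
WACC = 0.3756 × 12.2100% + 0.6244 × 4.1040% = 7.1488%.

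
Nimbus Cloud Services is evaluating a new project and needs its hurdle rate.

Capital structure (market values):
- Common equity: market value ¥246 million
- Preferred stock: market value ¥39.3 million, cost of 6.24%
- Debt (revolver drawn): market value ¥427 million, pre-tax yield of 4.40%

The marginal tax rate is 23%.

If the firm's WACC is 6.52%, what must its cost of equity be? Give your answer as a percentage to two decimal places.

Total capital V = 246 + 39.3 + 427 = 712.3.
Equity weight = 246/712.3 = 0.3454.
Preferred weight = 39.3/712.3 = 0.0552.
Revolver drawn weight = 427/712.3 = 0.5995.
Debt contribution = 0.5995 × 4.4% × (1 − 23%) = 2.0310%.
Preferred contribution = 0.0552 × 6.24% = 0.3443%.
Required equity contribution = 6.52% − 2.3753% = 4.1447%.
Re = 4.1447% / 0.3454 = 12.0012%.

12.00%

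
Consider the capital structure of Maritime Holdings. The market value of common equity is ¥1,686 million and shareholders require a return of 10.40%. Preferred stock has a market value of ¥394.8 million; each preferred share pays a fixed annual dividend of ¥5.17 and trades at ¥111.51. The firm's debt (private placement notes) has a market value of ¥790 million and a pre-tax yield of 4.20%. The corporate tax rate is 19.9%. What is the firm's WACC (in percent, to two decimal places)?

Cost of preferred: Rp = 5.17 / 111.51 = 4.6364%.
Total capital V = 1686 + 394.8 + 790 = 2870.8.
Equity: weight = 1686/2870.8 = 0.5873; cost = 10.4%.
Preferred: weight = 394.8/2870.8 = 0.1375; cost = 4.6364%.
Private placement notes: weight = 790/2870.8 = 0.2752; after-tax cost = 4.2% × (1 − 19.9%) = 3.3642%.
WACC = 0.5873 × 10.4000% + 0.1375 × 4.6364% + 0.2752 × 3.3642% = 7.6712%.

7.67%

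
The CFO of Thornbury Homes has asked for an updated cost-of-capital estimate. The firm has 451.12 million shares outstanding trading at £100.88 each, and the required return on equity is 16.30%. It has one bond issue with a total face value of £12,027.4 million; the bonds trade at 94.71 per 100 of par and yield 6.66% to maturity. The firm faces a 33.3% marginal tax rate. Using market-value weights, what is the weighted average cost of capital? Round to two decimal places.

13.93%

Market value of equity E = 100.88 × 451.12m = 45508.9856m. Market value of debt D = 12027.4m × 94.71/100 = 11391.15054m.
Total capital V = 45508.9856 + 11391.15054 = 56900.13614.
Equity: weight = 45508.9856/56900.13614 = 0.7998; cost = 16.3%.
Bonds outstanding: weight = 11391.15054/56900.13614 = 0.2002; after-tax cost = 6.66% × (1 − 33.3%) = 4.4422%.
WACC = 0.7998 × 16.3000% + 0.2002 × 4.4422% = 13.9261%.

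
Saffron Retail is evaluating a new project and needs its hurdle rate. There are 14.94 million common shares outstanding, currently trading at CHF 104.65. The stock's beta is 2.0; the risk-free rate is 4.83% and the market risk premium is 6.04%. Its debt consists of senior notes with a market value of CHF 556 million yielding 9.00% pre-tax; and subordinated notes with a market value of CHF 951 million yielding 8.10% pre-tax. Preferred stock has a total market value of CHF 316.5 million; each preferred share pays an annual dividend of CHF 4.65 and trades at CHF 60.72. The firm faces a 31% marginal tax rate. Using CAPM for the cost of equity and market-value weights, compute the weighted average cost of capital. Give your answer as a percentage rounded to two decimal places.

11.11%

Cost of equity via CAPM: Re = 4.83% + 2.0 × 6.04% = 16.9100%.
Cost of preferred: Rp = 4.65 / 60.72 = 7.6581%.
Market value of equity E = 104.65 × 14.94m = 1563.471m.
Total capital V = 1563.471 + 316.5 + 556 + 951 = 3386.971.
Equity: weight = 1563.471/3386.971 = 0.4616; cost = 16.91%.
Preferred: weight = 316.5/3386.971 = 0.0934; cost = 7.6581%.
Senior notes: weight = 556/3386.971 = 0.1642; after-tax cost = 9% × (1 − 31%) = 6.2100%.
Subordinated notes: weight = 951/3386.971 = 0.2808; after-tax cost = 8.1% × (1 − 31%) = 5.5890%.
WACC = 0.4616 × 16.9100% + 0.0934 × 7.6581% + 0.1642 × 6.2100% + 0.2808 × 5.5890% = 11.1102%.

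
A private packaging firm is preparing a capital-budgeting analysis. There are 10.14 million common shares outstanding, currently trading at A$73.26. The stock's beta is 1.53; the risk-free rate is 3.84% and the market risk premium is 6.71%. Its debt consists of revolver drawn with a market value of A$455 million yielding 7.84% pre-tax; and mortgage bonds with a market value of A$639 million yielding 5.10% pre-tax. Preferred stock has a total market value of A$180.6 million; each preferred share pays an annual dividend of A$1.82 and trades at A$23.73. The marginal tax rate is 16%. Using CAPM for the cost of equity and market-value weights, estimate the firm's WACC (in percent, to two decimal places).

Cost of equity via CAPM: Re = 3.84% + 1.53 × 6.71% = 14.1063%.
Cost of preferred: Rp = 1.82 / 23.73 = 7.6696%.
Market value of equity E = 73.26 × 10.14m = 742.8564m.
Total capital V = 742.8564 + 180.6 + 455 + 639 = 2017.4564.
Equity: weight = 742.8564/2017.4564 = 0.3682; cost = 14.1063%.
Preferred: weight = 180.6/2017.4564 = 0.0895; cost = 7.6696%.
Revolver drawn: weight = 455/2017.4564 = 0.2255; after-tax cost = 7.84% × (1 − 16%) = 6.5856%.
Mortgage bonds: weight = 639/2017.4564 = 0.3167; after-tax cost = 5.1% × (1 − 16%) = 4.2840%.
WACC = 0.3682 × 14.1063% + 0.0895 × 7.6696% + 0.2255 × 6.5856% + 0.3167 × 4.2840% = 8.7229%.

8.72%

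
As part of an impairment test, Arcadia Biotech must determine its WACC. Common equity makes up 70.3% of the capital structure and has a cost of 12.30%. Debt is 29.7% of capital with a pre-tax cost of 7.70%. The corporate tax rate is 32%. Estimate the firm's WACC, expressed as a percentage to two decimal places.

10.20%

After-tax cost of debt = 7.7% × (1 − 32%) = 5.2360%.
WACC = 0.703 × 12.3000% + 0.297 × 5.2360% = 10.2020%.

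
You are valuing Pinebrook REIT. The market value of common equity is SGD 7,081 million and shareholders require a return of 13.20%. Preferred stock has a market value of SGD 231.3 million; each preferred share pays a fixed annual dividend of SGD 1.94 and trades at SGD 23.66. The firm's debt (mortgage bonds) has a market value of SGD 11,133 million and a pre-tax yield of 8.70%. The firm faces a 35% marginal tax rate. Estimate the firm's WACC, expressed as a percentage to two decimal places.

Cost of preferred: Rp = 1.94 / 23.66 = 8.1995%.
Total capital V = 7081 + 231.3 + 11133 = 18445.3.
Equity: weight = 7081/18445.3 = 0.3839; cost = 13.2%.
Preferred: weight = 231.3/18445.3 = 0.0125; cost = 8.1995%.
Mortgage bonds: weight = 11133/18445.3 = 0.6036; after-tax cost = 8.7% × (1 − 35%) = 5.6550%.
WACC = 0.3839 × 13.2000% + 0.0125 × 8.1995% + 0.6036 × 5.6550% = 8.5834%.

8.58%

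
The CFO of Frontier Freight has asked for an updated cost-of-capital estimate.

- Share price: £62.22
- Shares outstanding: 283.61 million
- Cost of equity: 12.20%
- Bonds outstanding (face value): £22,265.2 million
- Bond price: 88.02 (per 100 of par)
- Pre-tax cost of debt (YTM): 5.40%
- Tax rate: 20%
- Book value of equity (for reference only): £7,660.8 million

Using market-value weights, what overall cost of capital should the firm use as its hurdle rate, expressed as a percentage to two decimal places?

8.05%

Market value of equity E = 62.22 × 283.61m = 17646.2142m. Market value of debt D = 22265.2m × 88.02/100 = 19597.82904m.
Total capital V = 17646.2142 + 19597.82904 = 37244.04324.
Equity: weight = 17646.2142/37244.04324 = 0.4738; cost = 12.2%.
Bonds outstanding: weight = 19597.82904/37244.04324 = 0.5262; after-tax cost = 5.4% × (1 − 20%) = 4.3200%.
WACC = 0.4738 × 12.2000% + 0.5262 × 4.3200% = 8.0535%.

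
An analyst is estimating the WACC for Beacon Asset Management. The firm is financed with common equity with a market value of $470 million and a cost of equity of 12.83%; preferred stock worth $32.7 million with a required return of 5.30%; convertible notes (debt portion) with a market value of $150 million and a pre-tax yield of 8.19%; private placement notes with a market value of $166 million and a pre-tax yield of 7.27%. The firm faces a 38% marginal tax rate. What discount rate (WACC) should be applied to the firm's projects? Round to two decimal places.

9.42%

Total capital V = 470 + 32.7 + 150 + 166 = 818.7.
Equity: weight = 470/818.7 = 0.5741; cost = 12.83%.
Preferred: weight = 32.7/818.7 = 0.0399; cost = 5.3%.
Convertible notes (debt portion): weight = 150/818.7 = 0.1832; after-tax cost = 8.19% × (1 − 38%) = 5.0778%.
Private placement notes: weight = 166/818.7 = 0.2028; after-tax cost = 7.27% × (1 − 38%) = 4.5074%.
WACC = 0.5741 × 12.8300% + 0.0399 × 5.3000% + 0.1832 × 5.0778% + 0.2028 × 4.5074% = 9.4214%.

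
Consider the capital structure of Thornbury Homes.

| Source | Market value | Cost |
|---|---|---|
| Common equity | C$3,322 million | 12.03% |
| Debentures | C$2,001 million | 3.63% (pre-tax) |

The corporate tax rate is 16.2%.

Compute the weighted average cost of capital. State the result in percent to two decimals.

Total capital V = 3322 + 2001 = 5323.
Equity: weight = 3322/5323 = 0.6241; cost = 12.03%.
Debentures: weight = 2001/5323 = 0.3759; after-tax cost = 3.63% × (1 − 16.2%) = 3.0419%.
WACC = 0.6241 × 12.0300% + 0.3759 × 3.0419% = 8.6512%.

8.65%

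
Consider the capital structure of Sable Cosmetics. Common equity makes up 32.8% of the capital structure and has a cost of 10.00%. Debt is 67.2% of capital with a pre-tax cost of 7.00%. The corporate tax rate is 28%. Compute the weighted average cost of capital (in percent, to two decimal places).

6.67%

After-tax cost of debt = 7% × (1 − 28%) = 5.0400%.
WACC = 0.328 × 10.0000% + 0.672 × 5.0400% = 6.6669%.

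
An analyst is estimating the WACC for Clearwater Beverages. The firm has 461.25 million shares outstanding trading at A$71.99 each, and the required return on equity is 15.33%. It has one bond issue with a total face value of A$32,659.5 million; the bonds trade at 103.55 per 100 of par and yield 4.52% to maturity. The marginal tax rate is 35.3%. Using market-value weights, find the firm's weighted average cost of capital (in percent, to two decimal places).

9.07%

Market value of equity E = 71.99 × 461.25m = 33205.3875m. Market value of debt D = 32659.5m × 103.55/100 = 33818.91225m.
Total capital V = 33205.3875 + 33818.91225 = 67024.29975.
Equity: weight = 33205.3875/67024.29975 = 0.4954; cost = 15.33%.
Bonds outstanding: weight = 33818.91225/67024.29975 = 0.5046; after-tax cost = 4.52% × (1 − 35.3%) = 2.9244%.
WACC = 0.4954 × 15.3300% + 0.5046 × 2.9244% = 9.0704%.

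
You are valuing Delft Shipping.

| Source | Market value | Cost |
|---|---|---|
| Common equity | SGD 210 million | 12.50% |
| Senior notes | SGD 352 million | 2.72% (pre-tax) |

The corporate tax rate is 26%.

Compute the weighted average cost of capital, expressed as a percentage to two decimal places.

Total capital V = 210 + 352 = 562.
Equity: weight = 210/562 = 0.3737; cost = 12.5%.
Senior notes: weight = 352/562 = 0.6263; after-tax cost = 2.72% × (1 − 26%) = 2.0128%.
WACC = 0.3737 × 12.5000% + 0.6263 × 2.0128% = 5.9315%.

5.93%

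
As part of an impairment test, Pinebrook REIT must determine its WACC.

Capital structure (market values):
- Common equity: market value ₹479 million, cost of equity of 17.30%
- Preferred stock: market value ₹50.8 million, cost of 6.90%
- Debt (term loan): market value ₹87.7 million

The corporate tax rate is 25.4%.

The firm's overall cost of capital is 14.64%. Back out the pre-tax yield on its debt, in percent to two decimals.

6.16%

Total capital V = 479 + 50.8 + 87.7 = 617.5.
Equity weight = 479/617.5 = 0.7757.
Preferred weight = 50.8/617.5 = 0.0823.
Term loan weight = 87.7/617.5 = 0.1420.
Equity contribution = 0.7757 × 17.3% = 13.4198%.
Preferred contribution = 0.0823 × 6.9% = 0.5676%.
Remaining for debt = 14.64% − 13.9874% = 0.6526%.
Rd × (1 − 25.4%) × 0.1420 = 0.6526%  ⇒  Rd = 6.1595%.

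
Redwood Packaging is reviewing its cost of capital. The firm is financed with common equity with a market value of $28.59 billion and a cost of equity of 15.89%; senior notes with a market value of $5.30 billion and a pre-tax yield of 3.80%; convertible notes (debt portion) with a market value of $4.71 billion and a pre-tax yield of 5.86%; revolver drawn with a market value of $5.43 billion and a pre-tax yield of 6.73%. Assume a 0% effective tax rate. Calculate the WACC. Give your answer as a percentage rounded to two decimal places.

12.23%

Total capital V = 28.59 + 5.3 + 4.71 + 5.43 = 44.03.
Equity: weight = 28.59/44.03 = 0.6493; cost = 15.89%.
Senior notes: weight = 5.3/44.03 = 0.1204; after-tax cost = 3.8% × (1 − 0%) = 3.8000%.
Convertible notes (debt portion): weight = 4.71/44.03 = 0.1070; after-tax cost = 5.86% × (1 − 0%) = 5.8600%.
Revolver drawn: weight = 5.43/44.03 = 0.1233; after-tax cost = 6.73% × (1 − 0%) = 6.7300%.
WACC = 0.6493 × 15.8900% + 0.1204 × 3.8000% + 0.1070 × 5.8600% + 0.1233 × 6.7300% = 12.2321%.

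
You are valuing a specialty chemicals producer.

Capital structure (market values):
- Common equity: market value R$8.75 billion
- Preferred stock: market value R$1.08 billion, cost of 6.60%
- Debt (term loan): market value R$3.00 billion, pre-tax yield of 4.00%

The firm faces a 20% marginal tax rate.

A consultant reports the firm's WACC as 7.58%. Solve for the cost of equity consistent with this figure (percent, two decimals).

Total capital V = 8.75 + 1.08 + 3 = 12.83.
Equity weight = 8.75/12.83 = 0.6820.
Preferred weight = 1.08/12.83 = 0.0842.
Term loan weight = 3/12.83 = 0.2338.
Debt contribution = 0.2338 × 4% × (1 − 20%) = 0.7482%.
Preferred contribution = 0.0842 × 6.6% = 0.5556%.
Required equity contribution = 7.58% − 1.3038% = 6.2762%.
Re = 6.2762% / 0.6820 = 9.2027%.

9.20%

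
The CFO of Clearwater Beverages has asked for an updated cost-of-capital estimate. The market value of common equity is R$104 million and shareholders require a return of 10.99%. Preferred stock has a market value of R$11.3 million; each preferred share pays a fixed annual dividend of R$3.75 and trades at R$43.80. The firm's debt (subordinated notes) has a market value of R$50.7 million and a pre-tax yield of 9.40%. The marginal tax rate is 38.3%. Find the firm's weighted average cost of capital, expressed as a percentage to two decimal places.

Cost of preferred: Rp = 3.75 / 43.8 = 8.5616%.
Total capital V = 104 + 11.3 + 50.7 = 166.
Equity: weight = 104/166 = 0.6265; cost = 10.99%.
Preferred: weight = 11.3/166 = 0.0681; cost = 8.5616%.
Subordinated notes: weight = 50.7/166 = 0.3054; after-tax cost = 9.4% × (1 − 38.3%) = 5.7998%.
WACC = 0.6265 × 10.9900% + 0.0681 × 8.5616% + 0.3054 × 5.7998% = 9.2395%.

9.24%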